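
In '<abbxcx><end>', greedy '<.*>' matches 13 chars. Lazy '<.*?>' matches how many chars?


Greedy '<.*>' tries to match as MUCH as possible.
Lazy '<.*?>' tries to match as LITTLE as possible.

String: '<abbxcx><end>'
Greedy '<.*>' starts at first '<' and extends to the LAST '>': '<abbxcx><end>' (13 chars)
Lazy '<.*?>' starts at first '<' and stops at the FIRST '>': '<abbxcx>' (8 chars)

8


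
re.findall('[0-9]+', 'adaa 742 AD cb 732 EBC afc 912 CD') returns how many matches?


Pattern '[0-9]+' finds one or more digits.
Text: 'adaa 742 AD cb 732 EBC afc 912 CD'
Scanning for matches:
  Match 1: '742'
  Match 2: '732'
  Match 3: '912'
Total matches: 3

3


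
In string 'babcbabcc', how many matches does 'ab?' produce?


Pattern 'ab?' matches 'a' optionally followed by 'b'.
String: 'babcbabcc'
Scanning left to right for 'a' then checking next char:
  Match 1: 'ab' (a followed by b)
  Match 2: 'ab' (a followed by b)
Total matches: 2

2


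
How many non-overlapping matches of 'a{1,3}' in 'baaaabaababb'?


Pattern 'a{1,3}' matches between 1 and 3 consecutive a's (greedy).
String: 'baaaabaababb'
Finding runs of a's and applying greedy matching:
  Run at pos 1: 'aaaa' (length 4)
  Run at pos 6: 'aa' (length 2)
  Run at pos 9: 'a' (length 1)
Matches: ['aaa', 'a', 'aa', 'a']
Count: 4

4


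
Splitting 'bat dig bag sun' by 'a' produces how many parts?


Splitting by 'a' breaks the string at each occurrence of the separator.
Text: 'bat dig bag sun'
Parts after split:
  Part 1: 'b'
  Part 2: 't dig b'
  Part 3: 'g sun'
Total parts: 3

3


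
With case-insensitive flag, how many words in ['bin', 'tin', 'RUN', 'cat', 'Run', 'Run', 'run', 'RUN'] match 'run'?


Case-insensitive matching: compare each word's lowercase form to 'run'.
  'bin' -> lower='bin' -> no
  'tin' -> lower='tin' -> no
  'RUN' -> lower='run' -> MATCH
  'cat' -> lower='cat' -> no
  'Run' -> lower='run' -> MATCH
  'Run' -> lower='run' -> MATCH
  'run' -> lower='run' -> MATCH
  'RUN' -> lower='run' -> MATCH
Matches: ['RUN', 'Run', 'Run', 'run', 'RUN']
Count: 5

5


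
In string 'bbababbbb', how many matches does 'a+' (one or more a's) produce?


Pattern 'a+' matches one or more consecutive a's.
String: 'bbababbbb'
Scanning for runs of a:
  Match 1: 'a' (length 1)
  Match 2: 'a' (length 1)
Total matches: 2

2


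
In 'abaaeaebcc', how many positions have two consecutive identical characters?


Looking for consecutive identical characters in 'abaaeaebcc':
  pos 0-1: 'a' vs 'b' -> different
  pos 1-2: 'b' vs 'a' -> different
  pos 2-3: 'a' vs 'a' -> MATCH ('aa')
  pos 3-4: 'a' vs 'e' -> different
  pos 4-5: 'e' vs 'a' -> different
  pos 5-6: 'a' vs 'e' -> different
  pos 6-7: 'e' vs 'b' -> different
  pos 7-8: 'b' vs 'c' -> different
  pos 8-9: 'c' vs 'c' -> MATCH ('cc')
Consecutive identical pairs: ['aa', 'cc']
Count: 2

2


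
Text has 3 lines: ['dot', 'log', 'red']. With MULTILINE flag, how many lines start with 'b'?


With MULTILINE flag, ^ matches the start of each line.
Lines: ['dot', 'log', 'red']
Checking which lines start with 'b':
  Line 1: 'dot' -> no
  Line 2: 'log' -> no
  Line 3: 'red' -> no
Matching lines: []
Count: 0

0


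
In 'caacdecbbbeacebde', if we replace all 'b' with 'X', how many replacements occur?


re.sub('b', 'X', text) replaces every occurrence of 'b' with 'X'.
Text: 'caacdecbbbeacebde'
Scanning for 'b':
  pos 7: 'b' -> replacement #1
  pos 8: 'b' -> replacement #2
  pos 9: 'b' -> replacement #3
  pos 14: 'b' -> replacement #4
Total replacements: 4

4


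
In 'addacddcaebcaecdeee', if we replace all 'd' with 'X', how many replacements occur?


re.sub('d', 'X', text) replaces every occurrence of 'd' with 'X'.
Text: 'addacddcaebcaecdeee'
Scanning for 'd':
  pos 1: 'd' -> replacement #1
  pos 2: 'd' -> replacement #2
  pos 5: 'd' -> replacement #3
  pos 6: 'd' -> replacement #4
  pos 15: 'd' -> replacement #5
Total replacements: 5

5


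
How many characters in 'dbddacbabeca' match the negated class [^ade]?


Negated class [^ade] matches any char NOT in {a, d, e}
Scanning 'dbddacbabeca':
  pos 0: 'd' -> no (excluded)
  pos 1: 'b' -> MATCH
  pos 2: 'd' -> no (excluded)
  pos 3: 'd' -> no (excluded)
  pos 4: 'a' -> no (excluded)
  pos 5: 'c' -> MATCH
  pos 6: 'b' -> MATCH
  pos 7: 'a' -> no (excluded)
  pos 8: 'b' -> MATCH
  pos 9: 'e' -> no (excluded)
  pos 10: 'c' -> MATCH
  pos 11: 'a' -> no (excluded)
Total matches: 5

5


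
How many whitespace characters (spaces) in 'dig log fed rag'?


\s matches whitespace characters (spaces, tabs, etc.).
Text: 'dig log fed rag'
This text has 4 words separated by spaces.
Number of spaces = number of words - 1 = 4 - 1 = 3

3


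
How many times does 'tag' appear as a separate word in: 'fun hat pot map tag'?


Scanning each word for exact match 'tag':
  Word 1: 'fun' -> no
  Word 2: 'hat' -> no
  Word 3: 'pot' -> no
  Word 4: 'map' -> no
  Word 5: 'tag' -> MATCH
Total matches: 1

1


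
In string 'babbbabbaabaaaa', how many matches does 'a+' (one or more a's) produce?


Pattern 'a+' matches one or more consecutive a's.
String: 'babbbabbaabaaaa'
Scanning for runs of a:
  Match 1: 'a' (length 1)
  Match 2: 'a' (length 1)
  Match 3: 'aa' (length 2)
  Match 4: 'aaaa' (length 4)
Total matches: 4

4


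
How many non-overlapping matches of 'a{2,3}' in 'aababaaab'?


Pattern 'a{2,3}' matches between 2 and 3 consecutive a's (greedy).
String: 'aababaaab'
Finding runs of a's and applying greedy matching:
  Run at pos 0: 'aa' (length 2)
  Run at pos 3: 'a' (length 1)
  Run at pos 5: 'aaa' (length 3)
Matches: ['aa', 'aaa']
Count: 2

2


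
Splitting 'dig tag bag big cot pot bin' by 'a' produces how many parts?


Splitting by 'a' breaks the string at each occurrence of the separator.
Text: 'dig tag bag big cot pot bin'
Parts after split:
  Part 1: 'dig t'
  Part 2: 'g b'
  Part 3: 'g big cot pot bin'
Total parts: 3

3


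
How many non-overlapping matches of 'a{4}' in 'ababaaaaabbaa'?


Pattern 'a{4}' matches exactly 4 consecutive a's (greedy, non-overlapping).
String: 'ababaaaaabbaa'
Scanning for runs of a's:
  Run at pos 0: 'a' (length 1) -> 0 match(es)
  Run at pos 2: 'a' (length 1) -> 0 match(es)
  Run at pos 4: 'aaaaa' (length 5) -> 1 match(es)
  Run at pos 11: 'aa' (length 2) -> 0 match(es)
Matches found: ['aaaa']
Total: 1

1


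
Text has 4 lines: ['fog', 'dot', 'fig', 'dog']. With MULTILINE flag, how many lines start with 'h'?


With MULTILINE flag, ^ matches the start of each line.
Lines: ['fog', 'dot', 'fig', 'dog']
Checking which lines start with 'h':
  Line 1: 'fog' -> no
  Line 2: 'dot' -> no
  Line 3: 'fig' -> no
  Line 4: 'dog' -> no
Matching lines: []
Count: 0

0


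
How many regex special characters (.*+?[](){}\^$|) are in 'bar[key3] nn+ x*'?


Regex special characters are: . * + ? [ ] ( ) { } \ ^ $ |
Scanning 'bar[key3] nn+ x*':
  pos 3: '[' -> SPECIAL
  pos 8: ']' -> SPECIAL
  pos 12: '+' -> SPECIAL
  pos 15: '*' -> SPECIAL
Special chars found: ['[', ']', '+', '*']
Total: 4

4


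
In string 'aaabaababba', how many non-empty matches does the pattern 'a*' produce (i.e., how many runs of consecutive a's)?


Pattern 'a*' matches zero or more a's. We want non-empty runs of consecutive a's.
String: 'aaabaababba'
Walking through the string to find runs of a's:
  Run 1: positions 0-2 -> 'aaa'
  Run 2: positions 4-5 -> 'aa'
  Run 3: positions 7-7 -> 'a'
  Run 4: positions 10-10 -> 'a'
Non-empty runs found: ['aaa', 'aa', 'a', 'a']
Count: 4

4


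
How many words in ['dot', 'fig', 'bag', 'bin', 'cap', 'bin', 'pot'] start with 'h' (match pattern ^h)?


Pattern ^h anchors to start of word. Check which words begin with 'h':
  'dot' -> no
  'fig' -> no
  'bag' -> no
  'bin' -> no
  'cap' -> no
  'bin' -> no
  'pot' -> no
Matching words: []
Count: 0

0


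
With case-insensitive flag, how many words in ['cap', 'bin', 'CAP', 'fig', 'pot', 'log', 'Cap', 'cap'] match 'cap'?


Case-insensitive matching: compare each word's lowercase form to 'cap'.
  'cap' -> lower='cap' -> MATCH
  'bin' -> lower='bin' -> no
  'CAP' -> lower='cap' -> MATCH
  'fig' -> lower='fig' -> no
  'pot' -> lower='pot' -> no
  'log' -> lower='log' -> no
  'Cap' -> lower='cap' -> MATCH
  'cap' -> lower='cap' -> MATCH
Matches: ['cap', 'CAP', 'Cap', 'cap']
Count: 4

4


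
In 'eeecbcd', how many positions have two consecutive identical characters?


Looking for consecutive identical characters in 'eeecbcd':
  pos 0-1: 'e' vs 'e' -> MATCH ('ee')
  pos 1-2: 'e' vs 'e' -> MATCH ('ee')
  pos 2-3: 'e' vs 'c' -> different
  pos 3-4: 'c' vs 'b' -> different
  pos 4-5: 'b' vs 'c' -> different
  pos 5-6: 'c' vs 'd' -> different
Consecutive identical pairs: ['ee', 'ee']
Count: 2

2


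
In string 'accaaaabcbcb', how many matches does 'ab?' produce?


Pattern 'ab?' matches 'a' optionally followed by 'b'.
String: 'accaaaabcbcb'
Scanning left to right for 'a' then checking next char:
  Match 1: 'a' (a not followed by b)
  Match 2: 'a' (a not followed by b)
  Match 3: 'a' (a not followed by b)
  Match 4: 'a' (a not followed by b)
  Match 5: 'ab' (a followed by b)
Total matches: 5

5


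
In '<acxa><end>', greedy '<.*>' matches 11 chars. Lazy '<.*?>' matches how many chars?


Greedy '<.*>' tries to match as MUCH as possible.
Lazy '<.*?>' tries to match as LITTLE as possible.

String: '<acxa><end>'
Greedy '<.*>' starts at first '<' and extends to the LAST '>': '<acxa><end>' (11 chars)
Lazy '<.*?>' starts at first '<' and stops at the FIRST '>': '<acxa>' (6 chars)

6


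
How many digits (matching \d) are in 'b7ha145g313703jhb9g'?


\d matches any digit 0-9.
Scanning 'b7ha145g313703jhb9g':
  pos 1: '7' -> DIGIT
  pos 4: '1' -> DIGIT
  pos 5: '4' -> DIGIT
  pos 6: '5' -> DIGIT
  pos 8: '3' -> DIGIT
  pos 9: '1' -> DIGIT
  pos 10: '3' -> DIGIT
  pos 11: '7' -> DIGIT
  pos 12: '0' -> DIGIT
  pos 13: '3' -> DIGIT
  pos 17: '9' -> DIGIT
Digits found: ['7', '1', '4', '5', '3', '1', '3', '7', '0', '3', '9']
Total: 11

11


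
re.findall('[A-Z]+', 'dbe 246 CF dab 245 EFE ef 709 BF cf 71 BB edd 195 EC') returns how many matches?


Pattern '[A-Z]+' finds one or more uppercase letters.
Text: 'dbe 246 CF dab 245 EFE ef 709 BF cf 71 BB edd 195 EC'
Scanning for matches:
  Match 1: 'CF'
  Match 2: 'EFE'
  Match 3: 'BF'
  Match 4: 'BB'
  Match 5: 'EC'
Total matches: 5

5


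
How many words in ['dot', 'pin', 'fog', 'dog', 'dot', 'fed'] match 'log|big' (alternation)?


Alternation 'log|big' matches either 'log' or 'big'.
Checking each word:
  'dot' -> no
  'pin' -> no
  'fog' -> no
  'dog' -> no
  'dot' -> no
  'fed' -> no
Matches: []
Count: 0

0


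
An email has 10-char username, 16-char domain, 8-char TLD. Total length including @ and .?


An email address has format: username@domain.tld
Username length: 10
'@' character: 1
Domain length: 16
'.' character: 1
TLD length: 8
Total = 10 + 1 + 16 + 1 + 8 = 36

36


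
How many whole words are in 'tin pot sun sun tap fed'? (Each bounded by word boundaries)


Word boundaries (\b) mark the start/end of each word.
Text: 'tin pot sun sun tap fed'
Splitting by whitespace:
  Word 1: 'tin'
  Word 2: 'pot'
  Word 3: 'sun'
  Word 4: 'sun'
  Word 5: 'tap'
  Word 6: 'fed'
Total whole words: 6

6


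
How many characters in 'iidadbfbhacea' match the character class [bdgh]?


Character class [bdgh] matches any of: {b, d, g, h}
Scanning string 'iidadbfbhacea' character by character:
  pos 0: 'i' -> no
  pos 1: 'i' -> no
  pos 2: 'd' -> MATCH
  pos 3: 'a' -> no
  pos 4: 'd' -> MATCH
  pos 5: 'b' -> MATCH
  pos 6: 'f' -> no
  pos 7: 'b' -> MATCH
  pos 8: 'h' -> MATCH
  pos 9: 'a' -> no
  pos 10: 'c' -> no
  pos 11: 'e' -> no
  pos 12: 'a' -> no
Total matches: 5

5


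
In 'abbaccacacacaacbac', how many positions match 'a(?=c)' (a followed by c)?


Lookahead 'a(?=c)' matches 'a' only when followed by 'c'.
String: 'abbaccacacacaacbac'
Checking each position where char is 'a':
  pos 0: 'a' -> no (next='b')
  pos 3: 'a' -> MATCH (next='c')
  pos 6: 'a' -> MATCH (next='c')
  pos 8: 'a' -> MATCH (next='c')
  pos 10: 'a' -> MATCH (next='c')
  pos 12: 'a' -> no (next='a')
  pos 13: 'a' -> MATCH (next='c')
  pos 16: 'a' -> MATCH (next='c')
Matching positions: [3, 6, 8, 10, 13, 16]
Count: 6

6


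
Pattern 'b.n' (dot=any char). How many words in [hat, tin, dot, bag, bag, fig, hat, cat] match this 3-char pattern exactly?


Pattern 'b.n' means: starts with 'b', any single char, ends with 'n'.
Checking each word (must be exactly 3 chars):
  'hat' (len=3): no
  'tin' (len=3): no
  'dot' (len=3): no
  'bag' (len=3): no
  'bag' (len=3): no
  'fig' (len=3): no
  'hat' (len=3): no
  'cat' (len=3): no
Matching words: []
Total: 0

0


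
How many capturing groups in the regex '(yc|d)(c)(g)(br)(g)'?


To count capturing groups, count each '(' that starts a group.
Pattern: '(yc|d)(c)(g)(br)(g)'
Walking through the pattern:
  Position 0: '(' -> group #1
  Position 6: '(' -> group #2
  Position 9: '(' -> group #3
  Position 12: '(' -> group #4
  Position 16: '(' -> group #5
Total capturing groups: 5

5


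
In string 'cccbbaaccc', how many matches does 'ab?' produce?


Pattern 'ab?' matches 'a' optionally followed by 'b'.
String: 'cccbbaaccc'
Scanning left to right for 'a' then checking next char:
  Match 1: 'a' (a not followed by b)
  Match 2: 'a' (a not followed by b)
Total matches: 2

2


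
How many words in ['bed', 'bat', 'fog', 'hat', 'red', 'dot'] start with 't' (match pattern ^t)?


Pattern ^t anchors to start of word. Check which words begin with 't':
  'bed' -> no
  'bat' -> no
  'fog' -> no
  'hat' -> no
  'red' -> no
  'dot' -> no
Matching words: []
Count: 0

0


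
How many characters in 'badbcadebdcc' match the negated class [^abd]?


Negated class [^abd] matches any char NOT in {a, b, d}
Scanning 'badbcadebdcc':
  pos 0: 'b' -> no (excluded)
  pos 1: 'a' -> no (excluded)
  pos 2: 'd' -> no (excluded)
  pos 3: 'b' -> no (excluded)
  pos 4: 'c' -> MATCH
  pos 5: 'a' -> no (excluded)
  pos 6: 'd' -> no (excluded)
  pos 7: 'e' -> MATCH
  pos 8: 'b' -> no (excluded)
  pos 9: 'd' -> no (excluded)
  pos 10: 'c' -> MATCH
  pos 11: 'c' -> MATCH
Total matches: 4

4


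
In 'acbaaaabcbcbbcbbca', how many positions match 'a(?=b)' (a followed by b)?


Lookahead 'a(?=b)' matches 'a' only when followed by 'b'.
String: 'acbaaaabcbcbbcbbca'
Checking each position where char is 'a':
  pos 0: 'a' -> no (next='c')
  pos 3: 'a' -> no (next='a')
  pos 4: 'a' -> no (next='a')
  pos 5: 'a' -> no (next='a')
  pos 6: 'a' -> MATCH (next='b')
Matching positions: [6]
Count: 1

1


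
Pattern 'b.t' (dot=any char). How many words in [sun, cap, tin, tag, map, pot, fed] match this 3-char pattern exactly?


Pattern 'b.t' means: starts with 'b', any single char, ends with 't'.
Checking each word (must be exactly 3 chars):
  'sun' (len=3): no
  'cap' (len=3): no
  'tin' (len=3): no
  'tag' (len=3): no
  'map' (len=3): no
  'pot' (len=3): no
  'fed' (len=3): no
Matching words: []
Total: 0

0


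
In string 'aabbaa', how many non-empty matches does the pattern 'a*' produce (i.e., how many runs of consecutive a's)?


Pattern 'a*' matches zero or more a's. We want non-empty runs of consecutive a's.
String: 'aabbaa'
Walking through the string to find runs of a's:
  Run 1: positions 0-1 -> 'aa'
  Run 2: positions 4-5 -> 'aa'
Non-empty runs found: ['aa', 'aa']
Count: 2

2


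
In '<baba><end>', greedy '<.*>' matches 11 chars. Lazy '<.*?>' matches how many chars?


Greedy '<.*>' tries to match as MUCH as possible.
Lazy '<.*?>' tries to match as LITTLE as possible.

String: '<baba><end>'
Greedy '<.*>' starts at first '<' and extends to the LAST '>': '<baba><end>' (11 chars)
Lazy '<.*?>' starts at first '<' and stops at the FIRST '>': '<baba>' (6 chars)

6


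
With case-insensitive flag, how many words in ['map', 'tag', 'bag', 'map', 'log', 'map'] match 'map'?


Case-insensitive matching: compare each word's lowercase form to 'map'.
  'map' -> lower='map' -> MATCH
  'tag' -> lower='tag' -> no
  'bag' -> lower='bag' -> no
  'map' -> lower='map' -> MATCH
  'log' -> lower='log' -> no
  'map' -> lower='map' -> MATCH
Matches: ['map', 'map', 'map']
Count: 3

3


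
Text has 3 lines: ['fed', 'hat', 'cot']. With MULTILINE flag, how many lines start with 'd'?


With MULTILINE flag, ^ matches the start of each line.
Lines: ['fed', 'hat', 'cot']
Checking which lines start with 'd':
  Line 1: 'fed' -> no
  Line 2: 'hat' -> no
  Line 3: 'cot' -> no
Matching lines: []
Count: 0

0


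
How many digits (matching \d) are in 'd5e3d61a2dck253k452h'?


\d matches any digit 0-9.
Scanning 'd5e3d61a2dck253k452h':
  pos 1: '5' -> DIGIT
  pos 3: '3' -> DIGIT
  pos 5: '6' -> DIGIT
  pos 6: '1' -> DIGIT
  pos 8: '2' -> DIGIT
  pos 12: '2' -> DIGIT
  pos 13: '5' -> DIGIT
  pos 14: '3' -> DIGIT
  pos 16: '4' -> DIGIT
  pos 17: '5' -> DIGIT
  pos 18: '2' -> DIGIT
Digits found: ['5', '3', '6', '1', '2', '2', '5', '3', '4', '5', '2']
Total: 11

11


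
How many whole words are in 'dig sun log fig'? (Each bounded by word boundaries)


Word boundaries (\b) mark the start/end of each word.
Text: 'dig sun log fig'
Splitting by whitespace:
  Word 1: 'dig'
  Word 2: 'sun'
  Word 3: 'log'
  Word 4: 'fig'
Total whole words: 4

4


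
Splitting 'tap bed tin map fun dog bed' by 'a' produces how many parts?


Splitting by 'a' breaks the string at each occurrence of the separator.
Text: 'tap bed tin map fun dog bed'
Parts after split:
  Part 1: 't'
  Part 2: 'p bed tin m'
  Part 3: 'p fun dog bed'
Total parts: 3

3


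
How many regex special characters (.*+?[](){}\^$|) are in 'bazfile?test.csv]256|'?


Regex special characters are: . * + ? [ ] ( ) { } \ ^ $ |
Scanning 'bazfile?test.csv]256|':
  pos 7: '?' -> SPECIAL
  pos 12: '.' -> SPECIAL
  pos 16: ']' -> SPECIAL
  pos 20: '|' -> SPECIAL
Special chars found: ['?', '.', ']', '|']
Total: 4

4


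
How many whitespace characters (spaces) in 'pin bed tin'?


\s matches whitespace characters (spaces, tabs, etc.).
Text: 'pin bed tin'
This text has 3 words separated by spaces.
Number of spaces = number of words - 1 = 3 - 1 = 2

2


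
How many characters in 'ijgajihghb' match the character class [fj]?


Character class [fj] matches any of: {f, j}
Scanning string 'ijgajihghb' character by character:
  pos 0: 'i' -> no
  pos 1: 'j' -> MATCH
  pos 2: 'g' -> no
  pos 3: 'a' -> no
  pos 4: 'j' -> MATCH
  pos 5: 'i' -> no
  pos 6: 'h' -> no
  pos 7: 'g' -> no
  pos 8: 'h' -> no
  pos 9: 'b' -> no
Total matches: 2

2


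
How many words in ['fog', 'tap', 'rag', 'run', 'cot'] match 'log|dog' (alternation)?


Alternation 'log|dog' matches either 'log' or 'dog'.
Checking each word:
  'fog' -> no
  'tap' -> no
  'rag' -> no
  'run' -> no
  'cot' -> no
Matches: []
Count: 0

0


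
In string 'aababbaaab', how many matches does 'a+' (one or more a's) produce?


Pattern 'a+' matches one or more consecutive a's.
String: 'aababbaaab'
Scanning for runs of a:
  Match 1: 'aa' (length 2)
  Match 2: 'a' (length 1)
  Match 3: 'aaa' (length 3)
Total matches: 3

3


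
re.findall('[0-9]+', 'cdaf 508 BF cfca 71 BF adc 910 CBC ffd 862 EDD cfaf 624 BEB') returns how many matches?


Pattern '[0-9]+' finds one or more digits.
Text: 'cdaf 508 BF cfca 71 BF adc 910 CBC ffd 862 EDD cfaf 624 BEB'
Scanning for matches:
  Match 1: '508'
  Match 2: '71'
  Match 3: '910'
  Match 4: '862'
  Match 5: '624'
Total matches: 5

5


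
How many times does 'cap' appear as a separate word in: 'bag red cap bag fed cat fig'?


Scanning each word for exact match 'cap':
  Word 1: 'bag' -> no
  Word 2: 'red' -> no
  Word 3: 'cap' -> MATCH
  Word 4: 'bag' -> no
  Word 5: 'fed' -> no
  Word 6: 'cat' -> no
  Word 7: 'fig' -> no
Total matches: 1

1


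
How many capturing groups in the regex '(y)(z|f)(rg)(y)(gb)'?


To count capturing groups, count each '(' that starts a group.
Pattern: '(y)(z|f)(rg)(y)(gb)'
Walking through the pattern:
  Position 0: '(' -> group #1
  Position 3: '(' -> group #2
  Position 8: '(' -> group #3
  Position 12: '(' -> group #4
  Position 15: '(' -> group #5
Total capturing groups: 5

5


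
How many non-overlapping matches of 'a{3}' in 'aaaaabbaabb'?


Pattern 'a{3}' matches exactly 3 consecutive a's (greedy, non-overlapping).
String: 'aaaaabbaabb'
Scanning for runs of a's:
  Run at pos 0: 'aaaaa' (length 5) -> 1 match(es)
  Run at pos 7: 'aa' (length 2) -> 0 match(es)
Matches found: ['aaa']
Total: 1

1


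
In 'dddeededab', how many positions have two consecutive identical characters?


Looking for consecutive identical characters in 'dddeededab':
  pos 0-1: 'd' vs 'd' -> MATCH ('dd')
  pos 1-2: 'd' vs 'd' -> MATCH ('dd')
  pos 2-3: 'd' vs 'e' -> different
  pos 3-4: 'e' vs 'e' -> MATCH ('ee')
  pos 4-5: 'e' vs 'd' -> different
  pos 5-6: 'd' vs 'e' -> different
  pos 6-7: 'e' vs 'd' -> different
  pos 7-8: 'd' vs 'a' -> different
  pos 8-9: 'a' vs 'b' -> different
Consecutive identical pairs: ['dd', 'dd', 'ee']
Count: 3

3


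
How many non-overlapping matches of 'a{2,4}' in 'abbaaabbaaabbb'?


Pattern 'a{2,4}' matches between 2 and 4 consecutive a's (greedy).
String: 'abbaaabbaaabbb'
Finding runs of a's and applying greedy matching:
  Run at pos 0: 'a' (length 1)
  Run at pos 3: 'aaa' (length 3)
  Run at pos 8: 'aaa' (length 3)
Matches: ['aaa', 'aaa']
Count: 2

2


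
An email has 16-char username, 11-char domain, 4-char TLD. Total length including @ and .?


An email address has format: username@domain.tld
Username length: 16
'@' character: 1
Domain length: 11
'.' character: 1
TLD length: 4
Total = 16 + 1 + 11 + 1 + 4 = 33

33


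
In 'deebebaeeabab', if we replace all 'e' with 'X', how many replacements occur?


re.sub('e', 'X', text) replaces every occurrence of 'e' with 'X'.
Text: 'deebebaeeabab'
Scanning for 'e':
  pos 1: 'e' -> replacement #1
  pos 2: 'e' -> replacement #2
  pos 4: 'e' -> replacement #3
  pos 7: 'e' -> replacement #4
  pos 8: 'e' -> replacement #5
Total replacements: 5

5


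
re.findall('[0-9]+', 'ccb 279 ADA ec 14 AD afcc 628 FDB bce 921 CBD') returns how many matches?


Pattern '[0-9]+' finds one or more digits.
Text: 'ccb 279 ADA ec 14 AD afcc 628 FDB bce 921 CBD'
Scanning for matches:
  Match 1: '279'
  Match 2: '14'
  Match 3: '628'
  Match 4: '921'
Total matches: 4

4


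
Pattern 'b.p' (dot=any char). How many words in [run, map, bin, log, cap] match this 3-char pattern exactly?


Pattern 'b.p' means: starts with 'b', any single char, ends with 'p'.
Checking each word (must be exactly 3 chars):
  'run' (len=3): no
  'map' (len=3): no
  'bin' (len=3): no
  'log' (len=3): no
  'cap' (len=3): no
Matching words: []
Total: 0

0


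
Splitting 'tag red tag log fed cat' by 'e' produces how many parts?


Splitting by 'e' breaks the string at each occurrence of the separator.
Text: 'tag red tag log fed cat'
Parts after split:
  Part 1: 'tag r'
  Part 2: 'd tag log f'
  Part 3: 'd cat'
Total parts: 3

3


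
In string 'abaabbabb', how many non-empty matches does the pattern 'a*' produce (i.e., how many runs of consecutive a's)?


Pattern 'a*' matches zero or more a's. We want non-empty runs of consecutive a's.
String: 'abaabbabb'
Walking through the string to find runs of a's:
  Run 1: positions 0-0 -> 'a'
  Run 2: positions 2-3 -> 'aa'
  Run 3: positions 6-6 -> 'a'
Non-empty runs found: ['a', 'aa', 'a']
Count: 3

3


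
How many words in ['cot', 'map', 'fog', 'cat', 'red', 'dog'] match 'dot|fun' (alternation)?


Alternation 'dot|fun' matches either 'dot' or 'fun'.
Checking each word:
  'cot' -> no
  'map' -> no
  'fog' -> no
  'cat' -> no
  'red' -> no
  'dog' -> no
Matches: []
Count: 0

0


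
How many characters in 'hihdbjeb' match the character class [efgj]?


Character class [efgj] matches any of: {e, f, g, j}
Scanning string 'hihdbjeb' character by character:
  pos 0: 'h' -> no
  pos 1: 'i' -> no
  pos 2: 'h' -> no
  pos 3: 'd' -> no
  pos 4: 'b' -> no
  pos 5: 'j' -> MATCH
  pos 6: 'e' -> MATCH
  pos 7: 'b' -> no
Total matches: 2

2


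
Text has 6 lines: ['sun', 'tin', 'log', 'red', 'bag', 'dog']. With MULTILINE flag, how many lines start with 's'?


With MULTILINE flag, ^ matches the start of each line.
Lines: ['sun', 'tin', 'log', 'red', 'bag', 'dog']
Checking which lines start with 's':
  Line 1: 'sun' -> MATCH
  Line 2: 'tin' -> no
  Line 3: 'log' -> no
  Line 4: 'red' -> no
  Line 5: 'bag' -> no
  Line 6: 'dog' -> no
Matching lines: ['sun']
Count: 1

1


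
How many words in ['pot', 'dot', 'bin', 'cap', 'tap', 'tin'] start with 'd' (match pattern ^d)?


Pattern ^d anchors to start of word. Check which words begin with 'd':
  'pot' -> no
  'dot' -> MATCH (starts with 'd')
  'bin' -> no
  'cap' -> no
  'tap' -> no
  'tin' -> no
Matching words: ['dot']
Count: 1

1


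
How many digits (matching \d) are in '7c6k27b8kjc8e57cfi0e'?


\d matches any digit 0-9.
Scanning '7c6k27b8kjc8e57cfi0e':
  pos 0: '7' -> DIGIT
  pos 2: '6' -> DIGIT
  pos 4: '2' -> DIGIT
  pos 5: '7' -> DIGIT
  pos 7: '8' -> DIGIT
  pos 11: '8' -> DIGIT
  pos 13: '5' -> DIGIT
  pos 14: '7' -> DIGIT
  pos 18: '0' -> DIGIT
Digits found: ['7', '6', '2', '7', '8', '8', '5', '7', '0']
Total: 9

9


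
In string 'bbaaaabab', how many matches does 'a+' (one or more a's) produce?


Pattern 'a+' matches one or more consecutive a's.
String: 'bbaaaabab'
Scanning for runs of a:
  Match 1: 'aaaa' (length 4)
  Match 2: 'a' (length 1)
Total matches: 2

2


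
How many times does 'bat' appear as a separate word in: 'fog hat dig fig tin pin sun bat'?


Scanning each word for exact match 'bat':
  Word 1: 'fog' -> no
  Word 2: 'hat' -> no
  Word 3: 'dig' -> no
  Word 4: 'fig' -> no
  Word 5: 'tin' -> no
  Word 6: 'pin' -> no
  Word 7: 'sun' -> no
  Word 8: 'bat' -> MATCH
Total matches: 1

1


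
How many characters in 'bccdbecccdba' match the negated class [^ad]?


Negated class [^ad] matches any char NOT in {a, d}
Scanning 'bccdbecccdba':
  pos 0: 'b' -> MATCH
  pos 1: 'c' -> MATCH
  pos 2: 'c' -> MATCH
  pos 3: 'd' -> no (excluded)
  pos 4: 'b' -> MATCH
  pos 5: 'e' -> MATCH
  pos 6: 'c' -> MATCH
  pos 7: 'c' -> MATCH
  pos 8: 'c' -> MATCH
  pos 9: 'd' -> no (excluded)
  pos 10: 'b' -> MATCH
  pos 11: 'a' -> no (excluded)
Total matches: 9

9


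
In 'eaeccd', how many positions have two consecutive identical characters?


Looking for consecutive identical characters in 'eaeccd':
  pos 0-1: 'e' vs 'a' -> different
  pos 1-2: 'a' vs 'e' -> different
  pos 2-3: 'e' vs 'c' -> different
  pos 3-4: 'c' vs 'c' -> MATCH ('cc')
  pos 4-5: 'c' vs 'd' -> different
Consecutive identical pairs: ['cc']
Count: 1

1


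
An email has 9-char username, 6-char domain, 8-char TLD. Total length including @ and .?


An email address has format: username@domain.tld
Username length: 9
'@' character: 1
Domain length: 6
'.' character: 1
TLD length: 8
Total = 9 + 1 + 6 + 1 + 8 = 25

25


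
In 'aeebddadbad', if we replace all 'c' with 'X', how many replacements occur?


re.sub('c', 'X', text) replaces every occurrence of 'c' with 'X'.
Text: 'aeebddadbad'
Scanning for 'c':
Total replacements: 0

0


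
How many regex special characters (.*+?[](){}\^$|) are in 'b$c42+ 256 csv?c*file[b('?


Regex special characters are: . * + ? [ ] ( ) { } \ ^ $ |
Scanning 'b$c42+ 256 csv?c*file[b(':
  pos 1: '$' -> SPECIAL
  pos 5: '+' -> SPECIAL
  pos 14: '?' -> SPECIAL
  pos 16: '*' -> SPECIAL
  pos 21: '[' -> SPECIAL
  pos 23: '(' -> SPECIAL
Special chars found: ['$', '+', '?', '*', '[', '(']
Total: 6

6


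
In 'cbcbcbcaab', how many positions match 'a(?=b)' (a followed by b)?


Lookahead 'a(?=b)' matches 'a' only when followed by 'b'.
String: 'cbcbcbcaab'
Checking each position where char is 'a':
  pos 7: 'a' -> no (next='a')
  pos 8: 'a' -> MATCH (next='b')
Matching positions: [8]
Count: 1

1


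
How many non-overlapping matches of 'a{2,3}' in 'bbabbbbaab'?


Pattern 'a{2,3}' matches between 2 and 3 consecutive a's (greedy).
String: 'bbabbbbaab'
Finding runs of a's and applying greedy matching:
  Run at pos 2: 'a' (length 1)
  Run at pos 7: 'aa' (length 2)
Matches: ['aa']
Count: 1

1


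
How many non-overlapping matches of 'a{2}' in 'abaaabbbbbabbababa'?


Pattern 'a{2}' matches exactly 2 consecutive a's (greedy, non-overlapping).
String: 'abaaabbbbbabbababa'
Scanning for runs of a's:
  Run at pos 0: 'a' (length 1) -> 0 match(es)
  Run at pos 2: 'aaa' (length 3) -> 1 match(es)
  Run at pos 10: 'a' (length 1) -> 0 match(es)
  Run at pos 13: 'a' (length 1) -> 0 match(es)
  Run at pos 15: 'a' (length 1) -> 0 match(es)
  Run at pos 17: 'a' (length 1) -> 0 match(es)
Matches found: ['aa']
Total: 1

1


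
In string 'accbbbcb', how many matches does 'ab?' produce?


Pattern 'ab?' matches 'a' optionally followed by 'b'.
String: 'accbbbcb'
Scanning left to right for 'a' then checking next char:
  Match 1: 'a' (a not followed by b)
Total matches: 1

1


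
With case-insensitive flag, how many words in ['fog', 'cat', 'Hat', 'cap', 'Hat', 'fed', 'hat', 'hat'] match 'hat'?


Case-insensitive matching: compare each word's lowercase form to 'hat'.
  'fog' -> lower='fog' -> no
  'cat' -> lower='cat' -> no
  'Hat' -> lower='hat' -> MATCH
  'cap' -> lower='cap' -> no
  'Hat' -> lower='hat' -> MATCH
  'fed' -> lower='fed' -> no
  'hat' -> lower='hat' -> MATCH
  'hat' -> lower='hat' -> MATCH
Matches: ['Hat', 'Hat', 'hat', 'hat']
Count: 4

4


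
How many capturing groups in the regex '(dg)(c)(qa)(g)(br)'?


To count capturing groups, count each '(' that starts a group.
Pattern: '(dg)(c)(qa)(g)(br)'
Walking through the pattern:
  Position 0: '(' -> group #1
  Position 4: '(' -> group #2
  Position 7: '(' -> group #3
  Position 11: '(' -> group #4
  Position 14: '(' -> group #5
Total capturing groups: 5

5


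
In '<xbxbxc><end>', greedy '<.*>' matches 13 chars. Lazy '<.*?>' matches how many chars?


Greedy '<.*>' tries to match as MUCH as possible.
Lazy '<.*?>' tries to match as LITTLE as possible.

String: '<xbxbxc><end>'
Greedy '<.*>' starts at first '<' and extends to the LAST '>': '<xbxbxc><end>' (13 chars)
Lazy '<.*?>' starts at first '<' and stops at the FIRST '>': '<xbxbxc>' (8 chars)

8


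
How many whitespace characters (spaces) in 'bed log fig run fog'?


\s matches whitespace characters (spaces, tabs, etc.).
Text: 'bed log fig run fog'
This text has 5 words separated by spaces.
Number of spaces = number of words - 1 = 5 - 1 = 4

4


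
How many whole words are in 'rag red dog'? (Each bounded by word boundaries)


Word boundaries (\b) mark the start/end of each word.
Text: 'rag red dog'
Splitting by whitespace:
  Word 1: 'rag'
  Word 2: 'red'
  Word 3: 'dog'
Total whole words: 3

3


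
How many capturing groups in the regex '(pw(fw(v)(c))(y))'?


To count capturing groups, count each '(' that starts a group.
Pattern: '(pw(fw(v)(c))(y))'
Walking through the pattern:
  Position 0: '(' -> group #1
  Position 3: '(' -> group #2
  Position 6: '(' -> group #3
  Position 9: '(' -> group #4
  Position 13: '(' -> group #5
Total capturing groups: 5

5


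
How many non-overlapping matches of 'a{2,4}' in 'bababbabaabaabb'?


Pattern 'a{2,4}' matches between 2 and 4 consecutive a's (greedy).
String: 'bababbabaabaabb'
Finding runs of a's and applying greedy matching:
  Run at pos 1: 'a' (length 1)
  Run at pos 3: 'a' (length 1)
  Run at pos 6: 'a' (length 1)
  Run at pos 8: 'aa' (length 2)
  Run at pos 11: 'aa' (length 2)
Matches: ['aa', 'aa']
Count: 2

2


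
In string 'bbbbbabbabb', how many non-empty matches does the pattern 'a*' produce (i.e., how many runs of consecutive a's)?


Pattern 'a*' matches zero or more a's. We want non-empty runs of consecutive a's.
String: 'bbbbbabbabb'
Walking through the string to find runs of a's:
  Run 1: positions 5-5 -> 'a'
  Run 2: positions 8-8 -> 'a'
Non-empty runs found: ['a', 'a']
Count: 2

2


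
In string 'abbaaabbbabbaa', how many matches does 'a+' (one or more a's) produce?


Pattern 'a+' matches one or more consecutive a's.
String: 'abbaaabbbabbaa'
Scanning for runs of a:
  Match 1: 'a' (length 1)
  Match 2: 'aaa' (length 3)
  Match 3: 'a' (length 1)
  Match 4: 'aa' (length 2)
Total matches: 4

4


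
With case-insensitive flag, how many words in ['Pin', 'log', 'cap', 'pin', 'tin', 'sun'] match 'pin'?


Case-insensitive matching: compare each word's lowercase form to 'pin'.
  'Pin' -> lower='pin' -> MATCH
  'log' -> lower='log' -> no
  'cap' -> lower='cap' -> no
  'pin' -> lower='pin' -> MATCH
  'tin' -> lower='tin' -> no
  'sun' -> lower='sun' -> no
Matches: ['Pin', 'pin']
Count: 2

2


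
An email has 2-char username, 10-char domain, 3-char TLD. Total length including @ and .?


An email address has format: username@domain.tld
Username length: 2
'@' character: 1
Domain length: 10
'.' character: 1
TLD length: 3
Total = 2 + 1 + 10 + 1 + 3 = 17

17


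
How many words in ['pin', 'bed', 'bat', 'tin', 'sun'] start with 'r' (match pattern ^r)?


Pattern ^r anchors to start of word. Check which words begin with 'r':
  'pin' -> no
  'bed' -> no
  'bat' -> no
  'tin' -> no
  'sun' -> no
Matching words: []
Count: 0

0


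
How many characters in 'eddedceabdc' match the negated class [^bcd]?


Negated class [^bcd] matches any char NOT in {b, c, d}
Scanning 'eddedceabdc':
  pos 0: 'e' -> MATCH
  pos 1: 'd' -> no (excluded)
  pos 2: 'd' -> no (excluded)
  pos 3: 'e' -> MATCH
  pos 4: 'd' -> no (excluded)
  pos 5: 'c' -> no (excluded)
  pos 6: 'e' -> MATCH
  pos 7: 'a' -> MATCH
  pos 8: 'b' -> no (excluded)
  pos 9: 'd' -> no (excluded)
  pos 10: 'c' -> no (excluded)
Total matches: 4

4


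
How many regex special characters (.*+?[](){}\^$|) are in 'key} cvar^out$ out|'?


Regex special characters are: . * + ? [ ] ( ) { } \ ^ $ |
Scanning 'key} cvar^out$ out|':
  pos 3: '}' -> SPECIAL
  pos 9: '^' -> SPECIAL
  pos 13: '$' -> SPECIAL
  pos 18: '|' -> SPECIAL
Special chars found: ['}', '^', '$', '|']
Total: 4

4


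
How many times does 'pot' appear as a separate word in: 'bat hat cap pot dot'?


Scanning each word for exact match 'pot':
  Word 1: 'bat' -> no
  Word 2: 'hat' -> no
  Word 3: 'cap' -> no
  Word 4: 'pot' -> MATCH
  Word 5: 'dot' -> no
Total matches: 1

1


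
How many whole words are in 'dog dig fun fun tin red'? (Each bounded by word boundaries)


Word boundaries (\b) mark the start/end of each word.
Text: 'dog dig fun fun tin red'
Splitting by whitespace:
  Word 1: 'dog'
  Word 2: 'dig'
  Word 3: 'fun'
  Word 4: 'fun'
  Word 5: 'tin'
  Word 6: 'red'
Total whole words: 6

6


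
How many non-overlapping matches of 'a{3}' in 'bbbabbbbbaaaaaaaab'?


Pattern 'a{3}' matches exactly 3 consecutive a's (greedy, non-overlapping).
String: 'bbbabbbbbaaaaaaaab'
Scanning for runs of a's:
  Run at pos 3: 'a' (length 1) -> 0 match(es)
  Run at pos 9: 'aaaaaaaa' (length 8) -> 2 match(es)
Matches found: ['aaa', 'aaa']
Total: 2

2


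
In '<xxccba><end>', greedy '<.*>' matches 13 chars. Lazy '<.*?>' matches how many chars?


Greedy '<.*>' tries to match as MUCH as possible.
Lazy '<.*?>' tries to match as LITTLE as possible.

String: '<xxccba><end>'
Greedy '<.*>' starts at first '<' and extends to the LAST '>': '<xxccba><end>' (13 chars)
Lazy '<.*?>' starts at first '<' and stops at the FIRST '>': '<xxccba>' (8 chars)

8


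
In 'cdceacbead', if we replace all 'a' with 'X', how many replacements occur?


re.sub('a', 'X', text) replaces every occurrence of 'a' with 'X'.
Text: 'cdceacbead'
Scanning for 'a':
  pos 4: 'a' -> replacement #1
  pos 8: 'a' -> replacement #2
Total replacements: 2

2


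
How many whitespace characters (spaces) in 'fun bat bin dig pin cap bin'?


\s matches whitespace characters (spaces, tabs, etc.).
Text: 'fun bat bin dig pin cap bin'
This text has 7 words separated by spaces.
Number of spaces = number of words - 1 = 7 - 1 = 6

6


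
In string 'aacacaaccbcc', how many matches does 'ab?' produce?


Pattern 'ab?' matches 'a' optionally followed by 'b'.
String: 'aacacaaccbcc'
Scanning left to right for 'a' then checking next char:
  Match 1: 'a' (a not followed by b)
  Match 2: 'a' (a not followed by b)
  Match 3: 'a' (a not followed by b)
  Match 4: 'a' (a not followed by b)
  Match 5: 'a' (a not followed by b)
Total matches: 5

5


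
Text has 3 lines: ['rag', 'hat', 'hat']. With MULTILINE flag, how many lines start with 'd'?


With MULTILINE flag, ^ matches the start of each line.
Lines: ['rag', 'hat', 'hat']
Checking which lines start with 'd':
  Line 1: 'rag' -> no
  Line 2: 'hat' -> no
  Line 3: 'hat' -> no
Matching lines: []
Count: 0

0


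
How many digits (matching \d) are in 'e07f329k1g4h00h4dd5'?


\d matches any digit 0-9.
Scanning 'e07f329k1g4h00h4dd5':
  pos 1: '0' -> DIGIT
  pos 2: '7' -> DIGIT
  pos 4: '3' -> DIGIT
  pos 5: '2' -> DIGIT
  pos 6: '9' -> DIGIT
  pos 8: '1' -> DIGIT
  pos 10: '4' -> DIGIT
  pos 12: '0' -> DIGIT
  pos 13: '0' -> DIGIT
  pos 15: '4' -> DIGIT
  pos 18: '5' -> DIGIT
Digits found: ['0', '7', '3', '2', '9', '1', '4', '0', '0', '4', '5']
Total: 11

11


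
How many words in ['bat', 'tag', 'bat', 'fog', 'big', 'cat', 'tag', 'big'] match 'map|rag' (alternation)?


Alternation 'map|rag' matches either 'map' or 'rag'.
Checking each word:
  'bat' -> no
  'tag' -> no
  'bat' -> no
  'fog' -> no
  'big' -> no
  'cat' -> no
  'tag' -> no
  'big' -> no
Matches: []
Count: 0

0


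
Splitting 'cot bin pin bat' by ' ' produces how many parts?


Splitting by ' ' breaks the string at each occurrence of the separator.
Text: 'cot bin pin bat'
Parts after split:
  Part 1: 'cot'
  Part 2: 'bin'
  Part 3: 'pin'
  Part 4: 'bat'
Total parts: 4

4


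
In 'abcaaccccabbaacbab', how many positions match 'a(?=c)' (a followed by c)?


Lookahead 'a(?=c)' matches 'a' only when followed by 'c'.
String: 'abcaaccccabbaacbab'
Checking each position where char is 'a':
  pos 0: 'a' -> no (next='b')
  pos 3: 'a' -> no (next='a')
  pos 4: 'a' -> MATCH (next='c')
  pos 9: 'a' -> no (next='b')
  pos 12: 'a' -> no (next='a')
  pos 13: 'a' -> MATCH (next='c')
  pos 16: 'a' -> no (next='b')
Matching positions: [4, 13]
Count: 2

2


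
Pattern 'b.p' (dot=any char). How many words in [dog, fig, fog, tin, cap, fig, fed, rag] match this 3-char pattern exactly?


Pattern 'b.p' means: starts with 'b', any single char, ends with 'p'.
Checking each word (must be exactly 3 chars):
  'dog' (len=3): no
  'fig' (len=3): no
  'fog' (len=3): no
  'tin' (len=3): no
  'cap' (len=3): no
  'fig' (len=3): no
  'fed' (len=3): no
  'rag' (len=3): no
Matching words: []
Total: 0

0


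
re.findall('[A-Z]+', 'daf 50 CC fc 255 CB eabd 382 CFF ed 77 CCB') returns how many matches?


Pattern '[A-Z]+' finds one or more uppercase letters.
Text: 'daf 50 CC fc 255 CB eabd 382 CFF ed 77 CCB'
Scanning for matches:
  Match 1: 'CC'
  Match 2: 'CB'
  Match 3: 'CFF'
  Match 4: 'CCB'
Total matches: 4

4


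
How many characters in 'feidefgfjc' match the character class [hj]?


Character class [hj] matches any of: {h, j}
Scanning string 'feidefgfjc' character by character:
  pos 0: 'f' -> no
  pos 1: 'e' -> no
  pos 2: 'i' -> no
  pos 3: 'd' -> no
  pos 4: 'e' -> no
  pos 5: 'f' -> no
  pos 6: 'g' -> no
  pos 7: 'f' -> no
  pos 8: 'j' -> MATCH
  pos 9: 'c' -> no
Total matches: 1

1


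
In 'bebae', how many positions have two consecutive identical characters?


Looking for consecutive identical characters in 'bebae':
  pos 0-1: 'b' vs 'e' -> different
  pos 1-2: 'e' vs 'b' -> different
  pos 2-3: 'b' vs 'a' -> different
  pos 3-4: 'a' vs 'e' -> different
Consecutive identical pairs: []
Count: 0

0


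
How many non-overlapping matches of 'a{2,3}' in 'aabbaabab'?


Pattern 'a{2,3}' matches between 2 and 3 consecutive a's (greedy).
String: 'aabbaabab'
Finding runs of a's and applying greedy matching:
  Run at pos 0: 'aa' (length 2)
  Run at pos 4: 'aa' (length 2)
  Run at pos 7: 'a' (length 1)
Matches: ['aa', 'aa']
Count: 2

2


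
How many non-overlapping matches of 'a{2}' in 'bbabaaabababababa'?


Pattern 'a{2}' matches exactly 2 consecutive a's (greedy, non-overlapping).
String: 'bbabaaabababababa'
Scanning for runs of a's:
  Run at pos 2: 'a' (length 1) -> 0 match(es)
  Run at pos 4: 'aaa' (length 3) -> 1 match(es)
  Run at pos 8: 'a' (length 1) -> 0 match(es)
  Run at pos 10: 'a' (length 1) -> 0 match(es)
  Run at pos 12: 'a' (length 1) -> 0 match(es)
  Run at pos 14: 'a' (length 1) -> 0 match(es)
  Run at pos 16: 'a' (length 1) -> 0 match(es)
Matches found: ['aa']
Total: 1

1
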